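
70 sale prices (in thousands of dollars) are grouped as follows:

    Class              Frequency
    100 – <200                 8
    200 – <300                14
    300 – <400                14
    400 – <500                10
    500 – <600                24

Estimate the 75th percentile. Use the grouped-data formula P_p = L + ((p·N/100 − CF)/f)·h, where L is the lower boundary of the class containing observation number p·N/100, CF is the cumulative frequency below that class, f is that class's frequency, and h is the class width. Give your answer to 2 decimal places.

N = 70; target position k = 75/100 · 70 = 52.5.
Cumulative frequencies: 8, 22, 36, 46, 70.
Observation 52.5 falls in the class 500 – <600.
L = 500, CF = 46, f = 24, h = 100.
P75 = 500 + ((52.5 − 46)/24)·100 = 500 + 27.0833 = 527.083.

527.08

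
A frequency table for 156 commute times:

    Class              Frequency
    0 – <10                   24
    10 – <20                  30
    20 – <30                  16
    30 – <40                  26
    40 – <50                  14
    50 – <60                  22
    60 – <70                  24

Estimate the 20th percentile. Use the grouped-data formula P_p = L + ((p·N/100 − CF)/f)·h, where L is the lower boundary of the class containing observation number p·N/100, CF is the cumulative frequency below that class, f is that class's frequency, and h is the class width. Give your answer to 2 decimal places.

12.40

N = 156; target position k = 20/100 · 156 = 31.2.
Cumulative frequencies: 24, 54, 70, 96, 110, 132, 156.
Observation 31.2 falls in the class 10 – <20.
L = 10, CF = 24, f = 30, h = 10.
P20 = 10 + ((31.2 − 24)/30)·10 = 10 + 2.4 = 12.4.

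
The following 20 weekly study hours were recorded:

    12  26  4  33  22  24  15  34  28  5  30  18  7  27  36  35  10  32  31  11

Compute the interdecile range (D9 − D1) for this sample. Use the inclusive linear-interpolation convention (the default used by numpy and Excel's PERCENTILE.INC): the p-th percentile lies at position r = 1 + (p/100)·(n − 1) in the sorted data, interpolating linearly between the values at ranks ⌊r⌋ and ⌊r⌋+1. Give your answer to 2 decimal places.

Sorted: 4, 5, 7, 10, 11, 12, 15, 18, 22, 24, 26, 27, 28, 30, 31, 32, 33, 34, 35, 36.
n = 20.
P10: r = 2.9; ranks 2–3 are 5, 7; interpolating gives 6.8.
P90: r = 18.1; ranks 18–19 are 34, 35; interpolating gives 34.1.
Difference: 34.1 − 6.8 = 27.3.

27.30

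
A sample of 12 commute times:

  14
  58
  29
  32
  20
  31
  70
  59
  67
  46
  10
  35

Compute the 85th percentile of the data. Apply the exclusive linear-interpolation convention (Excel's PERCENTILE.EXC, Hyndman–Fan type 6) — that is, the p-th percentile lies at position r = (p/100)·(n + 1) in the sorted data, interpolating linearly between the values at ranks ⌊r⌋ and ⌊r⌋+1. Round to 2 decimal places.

67.15

Sorted: 10, 14, 20, 29, 31, 32, 35, 46, 58, 59, 67, 70.
n = 12.
r = (85/100)·(12 + 1) = 11.05.
Rank 11 is 67 and rank 12 is 70.
Interpolate: 67 + 0.05·(70 − 67) = 67 + 0.05·3 = 67.15.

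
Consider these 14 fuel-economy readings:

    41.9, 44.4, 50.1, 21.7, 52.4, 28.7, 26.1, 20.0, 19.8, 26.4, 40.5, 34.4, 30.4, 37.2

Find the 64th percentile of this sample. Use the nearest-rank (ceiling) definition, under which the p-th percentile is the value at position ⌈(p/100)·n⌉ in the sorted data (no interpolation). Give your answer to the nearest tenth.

37.2

Sorted: 19.8, 20.0, 21.7, 26.1, 26.4, 28.7, 30.4, 34.4, 37.2, 40.5, 41.9, 44.4, 50.1, 52.4.
n = 14.
Position = ⌈64/100 · 14⌉ = ⌈8.96⌉ = 9.
The value at rank 9 is 37.2.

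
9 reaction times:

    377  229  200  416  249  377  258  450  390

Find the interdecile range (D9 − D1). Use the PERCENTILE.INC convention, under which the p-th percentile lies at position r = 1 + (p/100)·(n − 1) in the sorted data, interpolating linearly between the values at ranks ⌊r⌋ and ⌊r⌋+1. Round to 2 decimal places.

Sorted: 200, 229, 249, 258, 377, 377, 390, 416, 450.
n = 9.
P10: r = 1.8; ranks 1–2 are 200, 229; interpolating gives 223.2.
P90: r = 8.2; ranks 8–9 are 416, 450; interpolating gives 422.8.
Difference: 422.8 − 223.2 = 199.6.

199.60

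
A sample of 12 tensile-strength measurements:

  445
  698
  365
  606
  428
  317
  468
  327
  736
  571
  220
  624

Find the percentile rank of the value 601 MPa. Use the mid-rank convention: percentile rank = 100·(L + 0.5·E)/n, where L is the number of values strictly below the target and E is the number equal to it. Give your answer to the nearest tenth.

66.7

Sorted: 220, 317, 327, 365, 428, 445, 468, 571, 606, 624, 698, 736.
Count below 601: L = 8; count equal: E = 0; n = 12.
Percentile rank = 100·(8 + 0.5·0)/12 = 100·8/12 = 66.67.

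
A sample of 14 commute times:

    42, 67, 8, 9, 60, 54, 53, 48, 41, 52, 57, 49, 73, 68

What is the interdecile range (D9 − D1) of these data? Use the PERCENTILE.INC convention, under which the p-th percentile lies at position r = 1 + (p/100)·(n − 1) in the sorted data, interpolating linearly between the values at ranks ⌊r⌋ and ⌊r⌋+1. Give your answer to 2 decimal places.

49.10

Sorted: 8, 9, 41, 42, 48, 49, 52, 53, 54, 57, 60, 67, 68, 73.
n = 14.
P10: r = 2.3; ranks 2–3 are 9, 41; interpolating gives 18.6.
P90: r = 12.7; ranks 12–13 are 67, 68; interpolating gives 67.7.
Difference: 67.7 − 18.6 = 49.1.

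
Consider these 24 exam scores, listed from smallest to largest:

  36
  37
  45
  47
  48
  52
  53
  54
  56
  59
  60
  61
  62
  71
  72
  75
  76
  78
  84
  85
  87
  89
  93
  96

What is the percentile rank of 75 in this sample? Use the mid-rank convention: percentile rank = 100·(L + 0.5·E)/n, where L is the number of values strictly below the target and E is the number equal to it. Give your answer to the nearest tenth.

64.6

Count below 75: L = 15; count equal: E = 1; n = 24.
Percentile rank = 100·(15 + 0.5·1)/24 = 100·15.5/24 = 64.58.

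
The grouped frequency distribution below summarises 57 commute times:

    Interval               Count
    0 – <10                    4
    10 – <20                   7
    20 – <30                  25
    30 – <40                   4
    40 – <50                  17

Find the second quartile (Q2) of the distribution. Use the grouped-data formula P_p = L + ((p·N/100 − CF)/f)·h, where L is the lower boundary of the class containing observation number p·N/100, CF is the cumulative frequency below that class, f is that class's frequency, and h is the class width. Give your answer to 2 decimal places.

27.00

N = 57; target position k = 50/100 · 57 = 28.5.
Cumulative frequencies: 4, 11, 36, 40, 57.
Observation 28.5 falls in the class 20 – <30.
L = 20, CF = 11, f = 25, h = 10.
P50 = 20 + ((28.5 − 11)/25)·10 = 20 + 7 = 27.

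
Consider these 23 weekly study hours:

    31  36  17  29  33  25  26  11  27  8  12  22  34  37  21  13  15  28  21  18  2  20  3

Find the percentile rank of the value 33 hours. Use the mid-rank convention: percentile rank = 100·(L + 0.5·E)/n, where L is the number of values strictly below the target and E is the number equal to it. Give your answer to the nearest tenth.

Sorted: 2, 3, 8, 11, 12, 13, 15, 17, 18, 20, 21, 21, 22, 25, 26, 27, 28, 29, 31, 33, 34, 36, 37.
Count below 33: L = 19; count equal: E = 1; n = 23.
Percentile rank = 100·(19 + 0.5·1)/23 = 100·19.5/23 = 84.78.

84.8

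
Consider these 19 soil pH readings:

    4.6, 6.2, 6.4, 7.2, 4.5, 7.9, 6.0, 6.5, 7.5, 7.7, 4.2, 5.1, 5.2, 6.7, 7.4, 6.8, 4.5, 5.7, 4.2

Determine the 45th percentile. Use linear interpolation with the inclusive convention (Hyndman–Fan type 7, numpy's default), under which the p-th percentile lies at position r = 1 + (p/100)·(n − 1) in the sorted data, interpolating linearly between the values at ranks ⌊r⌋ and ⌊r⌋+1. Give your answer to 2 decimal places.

6.02

Sorted: 4.2, 4.2, 4.5, 4.5, 4.6, 5.1, 5.2, 5.7, 6.0, 6.2, 6.4, 6.5, 6.7, 6.8, 7.2, 7.4, 7.5, 7.7, 7.9.
n = 19.
r = 1 + (45/100)·(19 − 1) = 1 + 8.1 = 9.1.
Rank 9 is 6.0 and rank 10 is 6.2.
Interpolate: 6.0 + 0.1·(6.2 − 6.0) = 6.0 + 0.1·0.2 = 6.02.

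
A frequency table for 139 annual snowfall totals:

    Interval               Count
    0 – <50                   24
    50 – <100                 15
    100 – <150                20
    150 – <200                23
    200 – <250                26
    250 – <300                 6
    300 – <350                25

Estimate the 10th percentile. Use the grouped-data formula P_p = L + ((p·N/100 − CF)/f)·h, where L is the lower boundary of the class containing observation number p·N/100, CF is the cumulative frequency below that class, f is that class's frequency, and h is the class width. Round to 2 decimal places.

N = 139; target position k = 10/100 · 139 = 13.9.
Cumulative frequencies: 24, 39, 59, 82, 108, 114, 139.
Observation 13.9 falls in the class 0 – <50.
L = 0, CF = 0, f = 24, h = 50.
P10 = 0 + ((13.9 − 0)/24)·50 = 0 + 28.9583 = 28.9583.

28.96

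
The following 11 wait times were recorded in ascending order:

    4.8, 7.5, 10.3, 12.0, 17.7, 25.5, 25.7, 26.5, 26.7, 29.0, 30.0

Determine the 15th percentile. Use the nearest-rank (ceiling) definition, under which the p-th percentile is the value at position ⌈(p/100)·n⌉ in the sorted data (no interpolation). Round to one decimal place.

7.5

n = 11.
Position = ⌈15/100 · 11⌉ = ⌈1.65⌉ = 2.
The value at rank 2 is 7.5.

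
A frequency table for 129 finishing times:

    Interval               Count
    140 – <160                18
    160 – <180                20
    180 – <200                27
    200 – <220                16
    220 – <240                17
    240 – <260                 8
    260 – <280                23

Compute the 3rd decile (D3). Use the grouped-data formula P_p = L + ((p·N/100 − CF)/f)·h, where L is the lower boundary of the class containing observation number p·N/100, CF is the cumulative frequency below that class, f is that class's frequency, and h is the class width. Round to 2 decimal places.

N = 129; target position k = 30/100 · 129 = 38.7.
Cumulative frequencies: 18, 38, 65, 81, 98, 106, 129.
Observation 38.7 falls in the class 180 – <200.
L = 180, CF = 38, f = 27, h = 20.
P30 = 180 + ((38.7 − 38)/27)·20 = 180 + 0.518519 = 180.519.

180.52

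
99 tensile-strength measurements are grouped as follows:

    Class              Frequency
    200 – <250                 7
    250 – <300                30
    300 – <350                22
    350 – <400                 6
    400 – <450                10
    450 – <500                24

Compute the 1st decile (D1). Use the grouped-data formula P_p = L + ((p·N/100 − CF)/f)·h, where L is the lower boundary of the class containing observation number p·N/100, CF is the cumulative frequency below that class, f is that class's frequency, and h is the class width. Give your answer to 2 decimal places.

N = 99; target position k = 10/100 · 99 = 9.9.
Cumulative frequencies: 7, 37, 59, 65, 75, 99.
Observation 9.9 falls in the class 250 – <300.
L = 250, CF = 7, f = 30, h = 50.
P10 = 250 + ((9.9 − 7)/30)·50 = 250 + 4.83333 = 254.833.

254.83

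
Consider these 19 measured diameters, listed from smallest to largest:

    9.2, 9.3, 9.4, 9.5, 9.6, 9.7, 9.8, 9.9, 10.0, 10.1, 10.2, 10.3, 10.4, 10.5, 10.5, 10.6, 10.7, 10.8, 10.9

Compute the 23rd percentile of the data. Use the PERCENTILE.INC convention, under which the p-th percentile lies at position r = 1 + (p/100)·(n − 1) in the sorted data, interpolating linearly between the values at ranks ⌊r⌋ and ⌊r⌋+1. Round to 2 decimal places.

n = 19.
r = 1 + (23/100)·(19 − 1) = 1 + 4.14 = 5.14.
Rank 5 is 9.6 and rank 6 is 9.7.
Interpolate: 9.6 + 0.14·(9.7 − 9.6) = 9.6 + 0.14·0.1 = 9.614.

9.61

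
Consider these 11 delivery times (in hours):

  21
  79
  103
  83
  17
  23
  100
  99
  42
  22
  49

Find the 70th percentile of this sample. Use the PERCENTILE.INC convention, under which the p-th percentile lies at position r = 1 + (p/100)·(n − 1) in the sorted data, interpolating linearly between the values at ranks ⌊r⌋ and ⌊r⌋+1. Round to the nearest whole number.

Sorted: 17, 21, 22, 23, 42, 49, 79, 83, 99, 100, 103.
n = 11.
r = 1 + (70/100)·(11 − 1) = 1 + 7 = 8.
r is an integer, so P70 is the value at rank 8: 83.

83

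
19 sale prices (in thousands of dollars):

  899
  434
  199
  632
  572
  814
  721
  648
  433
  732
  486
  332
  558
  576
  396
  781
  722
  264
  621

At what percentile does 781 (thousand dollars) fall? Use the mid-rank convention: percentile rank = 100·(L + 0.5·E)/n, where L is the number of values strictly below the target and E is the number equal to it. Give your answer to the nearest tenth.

Sorted: 199, 264, 332, 396, 433, 434, 486, 558, 572, 576, 621, 632, 648, 721, 722, 732, 781, 814, 899.
Count below 781: L = 16; count equal: E = 1; n = 19.
Percentile rank = 100·(16 + 0.5·1)/19 = 100·16.5/19 = 86.84.

86.8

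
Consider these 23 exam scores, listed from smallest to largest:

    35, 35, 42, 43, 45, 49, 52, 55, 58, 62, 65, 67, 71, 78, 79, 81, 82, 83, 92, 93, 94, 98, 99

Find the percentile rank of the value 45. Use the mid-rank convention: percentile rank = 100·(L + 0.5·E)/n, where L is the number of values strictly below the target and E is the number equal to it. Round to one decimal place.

19.6

Count below 45: L = 4; count equal: E = 1; n = 23.
Percentile rank = 100·(4 + 0.5·1)/23 = 100·4.5/23 = 19.57.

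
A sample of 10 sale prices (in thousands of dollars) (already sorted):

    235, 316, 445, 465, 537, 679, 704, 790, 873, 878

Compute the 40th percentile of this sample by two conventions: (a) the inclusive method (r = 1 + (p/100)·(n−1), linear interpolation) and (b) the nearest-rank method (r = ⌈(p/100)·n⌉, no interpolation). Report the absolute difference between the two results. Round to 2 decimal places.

43.20

n = 10.
(a) r = 4.6; between ranks 4 (465) and 5 (537): 508.2.
(b) the nearest-rank method: rank 4 → 465.
|508.2 − 465| = 43.2.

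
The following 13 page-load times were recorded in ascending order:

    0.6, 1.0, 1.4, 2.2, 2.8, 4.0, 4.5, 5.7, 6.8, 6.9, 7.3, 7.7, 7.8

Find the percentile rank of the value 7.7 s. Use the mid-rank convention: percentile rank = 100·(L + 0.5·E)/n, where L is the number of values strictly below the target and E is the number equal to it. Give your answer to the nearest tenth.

Count below 7.7: L = 11; count equal: E = 1; n = 13.
Percentile rank = 100·(11 + 0.5·1)/13 = 100·11.5/13 = 88.46.

88.5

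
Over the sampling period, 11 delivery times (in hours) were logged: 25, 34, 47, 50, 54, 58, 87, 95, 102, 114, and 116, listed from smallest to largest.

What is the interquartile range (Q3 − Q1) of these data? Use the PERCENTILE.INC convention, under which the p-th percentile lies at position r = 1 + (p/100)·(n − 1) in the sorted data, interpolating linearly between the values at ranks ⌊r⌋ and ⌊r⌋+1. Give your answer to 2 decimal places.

n = 11.
P25: r = 3.5; ranks 3–4 are 47, 50; interpolating gives 48.5.
P75: r = 8.5; ranks 8–9 are 95, 102; interpolating gives 98.5.
Difference: 98.5 − 48.5 = 50.

50.00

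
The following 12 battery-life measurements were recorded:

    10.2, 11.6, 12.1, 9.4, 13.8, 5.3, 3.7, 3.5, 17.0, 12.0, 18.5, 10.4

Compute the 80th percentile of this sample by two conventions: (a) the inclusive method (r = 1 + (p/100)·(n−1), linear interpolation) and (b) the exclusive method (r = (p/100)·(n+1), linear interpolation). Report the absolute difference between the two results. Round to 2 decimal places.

1.62

Sorted: 3.5, 3.7, 5.3, 9.4, 10.2, 10.4, 11.6, 12.0, 12.1, 13.8, 17.0, 18.5.
n = 12.
(a) r = 9.8; between ranks 9 (12.1) and 10 (13.8): 13.46.
(b) r = 10.4; between ranks 10 (13.8) and 11 (17.0): 15.08.
|13.46 − 15.08| = 1.62.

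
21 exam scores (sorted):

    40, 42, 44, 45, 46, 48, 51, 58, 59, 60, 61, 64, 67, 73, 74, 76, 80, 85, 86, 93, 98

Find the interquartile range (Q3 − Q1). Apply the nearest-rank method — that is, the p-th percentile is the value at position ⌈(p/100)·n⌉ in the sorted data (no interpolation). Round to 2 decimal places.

n = 21.
P25: rank ⌈25/100·21⌉ = 6 → 48.
P75: rank ⌈75/100·21⌉ = 16 → 76.
Difference: 76 − 48 = 28.

28.00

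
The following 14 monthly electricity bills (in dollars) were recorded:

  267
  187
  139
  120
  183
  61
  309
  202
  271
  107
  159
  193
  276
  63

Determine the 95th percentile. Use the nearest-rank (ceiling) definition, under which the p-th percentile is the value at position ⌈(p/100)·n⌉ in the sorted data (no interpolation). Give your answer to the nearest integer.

Sorted: 61, 63, 107, 120, 139, 159, 183, 187, 193, 202, 267, 271, 276, 309.
n = 14.
Position = ⌈95/100 · 14⌉ = ⌈13.3⌉ = 14.
The value at rank 14 is 309.

309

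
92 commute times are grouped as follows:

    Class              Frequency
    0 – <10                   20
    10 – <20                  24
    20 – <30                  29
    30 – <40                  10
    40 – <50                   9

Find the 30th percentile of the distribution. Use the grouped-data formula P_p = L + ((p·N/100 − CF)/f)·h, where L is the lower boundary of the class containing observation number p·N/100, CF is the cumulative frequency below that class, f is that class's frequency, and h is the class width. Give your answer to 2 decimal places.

N = 92; target position k = 30/100 · 92 = 27.6.
Cumulative frequencies: 20, 44, 73, 83, 92.
Observation 27.6 falls in the class 10 – <20.
L = 10, CF = 20, f = 24, h = 10.
P30 = 10 + ((27.6 − 20)/24)·10 = 10 + 3.16667 = 13.1667.

13.17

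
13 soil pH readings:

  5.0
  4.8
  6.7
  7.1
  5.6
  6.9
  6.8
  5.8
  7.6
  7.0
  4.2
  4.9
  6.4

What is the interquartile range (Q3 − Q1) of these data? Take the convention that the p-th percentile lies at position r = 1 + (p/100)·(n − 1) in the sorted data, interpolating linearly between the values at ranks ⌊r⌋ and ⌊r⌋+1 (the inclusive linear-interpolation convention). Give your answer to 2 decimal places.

Sorted: 4.2, 4.8, 4.9, 5.0, 5.6, 5.8, 6.4, 6.7, 6.8, 6.9, 7.0, 7.1, 7.6.
n = 13.
P25: r = 4 (integer) → 5.
P75: r = 10 (integer) → 6.9.
Difference: 6.9 − 5 = 1.9.

1.90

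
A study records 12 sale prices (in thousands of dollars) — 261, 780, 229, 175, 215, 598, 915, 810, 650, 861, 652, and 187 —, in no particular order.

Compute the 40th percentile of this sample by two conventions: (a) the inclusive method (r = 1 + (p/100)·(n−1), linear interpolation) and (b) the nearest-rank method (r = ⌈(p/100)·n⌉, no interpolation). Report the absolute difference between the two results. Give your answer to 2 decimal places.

Sorted: 175, 187, 215, 229, 261, 598, 650, 652, 780, 810, 861, 915.
n = 12.
(a) r = 5.4; between ranks 5 (261) and 6 (598): 395.8.
(b) the nearest-rank method: rank 5 → 261.
|395.8 − 261| = 134.8.

134.80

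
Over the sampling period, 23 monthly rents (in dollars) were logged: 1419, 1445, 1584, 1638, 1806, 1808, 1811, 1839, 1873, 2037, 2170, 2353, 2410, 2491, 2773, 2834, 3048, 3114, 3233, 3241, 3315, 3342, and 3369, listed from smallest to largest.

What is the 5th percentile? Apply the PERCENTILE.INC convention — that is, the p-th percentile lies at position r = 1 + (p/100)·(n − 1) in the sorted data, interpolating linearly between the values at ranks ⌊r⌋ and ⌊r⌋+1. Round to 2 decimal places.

n = 23.
r = 1 + (5/100)·(23 − 1) = 1 + 1.1 = 2.1.
Rank 2 is 1445 and rank 3 is 1584.
Interpolate: 1445 + 0.1·(1584 − 1445) = 1445 + 0.1·139 = 1458.9.

1458.90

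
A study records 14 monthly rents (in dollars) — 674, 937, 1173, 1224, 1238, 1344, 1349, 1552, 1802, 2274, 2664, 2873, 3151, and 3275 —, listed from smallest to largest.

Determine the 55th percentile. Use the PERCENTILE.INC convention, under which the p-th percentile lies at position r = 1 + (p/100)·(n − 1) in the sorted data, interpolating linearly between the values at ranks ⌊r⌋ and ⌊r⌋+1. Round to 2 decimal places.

n = 14.
r = 1 + (55/100)·(14 − 1) = 1 + 7.15 = 8.15.
Rank 8 is 1552 and rank 9 is 1802.
Interpolate: 1552 + 0.15·(1802 − 1552) = 1552 + 0.15·250 = 1589.5.

1589.50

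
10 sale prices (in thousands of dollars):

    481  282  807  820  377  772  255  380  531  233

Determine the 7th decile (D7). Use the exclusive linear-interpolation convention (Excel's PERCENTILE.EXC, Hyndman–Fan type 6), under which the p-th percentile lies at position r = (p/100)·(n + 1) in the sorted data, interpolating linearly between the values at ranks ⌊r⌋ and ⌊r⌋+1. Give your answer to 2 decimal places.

699.70

Sorted: 233, 255, 282, 377, 380, 481, 531, 772, 807, 820.
n = 10.
r = (70/100)·(10 + 1) = 7.7.
Rank 7 is 531 and rank 8 is 772.
Interpolate: 531 + 0.7·(772 − 531) = 531 + 0.7·241 = 699.7.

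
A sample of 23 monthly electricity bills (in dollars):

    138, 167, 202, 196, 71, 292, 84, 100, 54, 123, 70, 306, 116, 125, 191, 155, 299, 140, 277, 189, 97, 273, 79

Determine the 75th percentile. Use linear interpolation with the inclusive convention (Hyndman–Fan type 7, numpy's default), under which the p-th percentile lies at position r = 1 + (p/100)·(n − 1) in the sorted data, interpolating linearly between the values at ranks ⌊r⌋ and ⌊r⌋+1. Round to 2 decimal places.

199.00

Sorted: 54, 70, 71, 79, 84, 97, 100, 116, 123, 125, 138, 140, 155, 167, 189, 191, 196, 202, 273, 277, 292, 299, 306.
n = 23.
r = 1 + (75/100)·(23 − 1) = 1 + 16.5 = 17.5.
Rank 17 is 196 and rank 18 is 202.
Interpolate: 196 + 0.5·(202 − 196) = 196 + 0.5·6 = 199.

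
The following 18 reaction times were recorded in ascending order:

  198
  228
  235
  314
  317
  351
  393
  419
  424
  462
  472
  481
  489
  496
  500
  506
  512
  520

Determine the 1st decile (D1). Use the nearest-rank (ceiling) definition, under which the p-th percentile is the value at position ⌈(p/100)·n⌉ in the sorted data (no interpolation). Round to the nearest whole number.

n = 18.
Position = ⌈10/100 · 18⌉ = ⌈1.8⌉ = 2.
The value at rank 2 is 228.

228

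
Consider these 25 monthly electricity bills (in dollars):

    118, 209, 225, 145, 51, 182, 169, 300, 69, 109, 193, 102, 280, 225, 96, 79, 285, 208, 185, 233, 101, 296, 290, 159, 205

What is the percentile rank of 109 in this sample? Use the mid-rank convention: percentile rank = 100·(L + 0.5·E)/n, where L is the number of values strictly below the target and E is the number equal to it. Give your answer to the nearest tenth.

Sorted: 51, 69, 79, 96, 101, 102, 109, 118, 145, 159, 169, 182, 185, 193, 205, 208, 209, 225, 225, 233, 280, 285, 290, 296, 300.
Count below 109: L = 6; count equal: E = 1; n = 25.
Percentile rank = 100·(6 + 0.5·1)/25 = 100·6.5/25 = 26.

26.0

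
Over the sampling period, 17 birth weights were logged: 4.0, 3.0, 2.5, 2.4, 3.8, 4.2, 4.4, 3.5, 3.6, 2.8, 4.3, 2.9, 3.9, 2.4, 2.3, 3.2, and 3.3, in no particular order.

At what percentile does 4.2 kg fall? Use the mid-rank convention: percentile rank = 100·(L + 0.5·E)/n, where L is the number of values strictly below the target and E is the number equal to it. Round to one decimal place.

Sorted: 2.3, 2.4, 2.4, 2.5, 2.8, 2.9, 3.0, 3.2, 3.3, 3.5, 3.6, 3.8, 3.9, 4.0, 4.2, 4.3, 4.4.
Count below 4.2: L = 14; count equal: E = 1; n = 17.
Percentile rank = 100·(14 + 0.5·1)/17 = 100·14.5/17 = 85.29.

85.3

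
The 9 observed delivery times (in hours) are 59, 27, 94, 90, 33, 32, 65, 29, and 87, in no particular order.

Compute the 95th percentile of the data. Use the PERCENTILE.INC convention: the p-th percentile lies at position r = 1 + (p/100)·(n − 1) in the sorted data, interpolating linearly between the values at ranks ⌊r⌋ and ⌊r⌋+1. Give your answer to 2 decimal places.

Sorted: 27, 29, 32, 33, 59, 65, 87, 90, 94.
n = 9.
r = 1 + (95/100)·(9 − 1) = 1 + 7.6 = 8.6.
Rank 8 is 90 and rank 9 is 94.
Interpolate: 90 + 0.6·(94 − 90) = 90 + 0.6·4 = 92.4.

92.40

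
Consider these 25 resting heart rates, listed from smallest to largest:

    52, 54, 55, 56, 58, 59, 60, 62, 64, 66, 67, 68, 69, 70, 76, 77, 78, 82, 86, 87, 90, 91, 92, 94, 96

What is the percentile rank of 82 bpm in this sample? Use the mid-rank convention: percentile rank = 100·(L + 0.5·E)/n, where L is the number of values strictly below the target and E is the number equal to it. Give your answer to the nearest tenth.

70.0

Count below 82: L = 17; count equal: E = 1; n = 25.
Percentile rank = 100·(17 + 0.5·1)/25 = 100·17.5/25 = 70.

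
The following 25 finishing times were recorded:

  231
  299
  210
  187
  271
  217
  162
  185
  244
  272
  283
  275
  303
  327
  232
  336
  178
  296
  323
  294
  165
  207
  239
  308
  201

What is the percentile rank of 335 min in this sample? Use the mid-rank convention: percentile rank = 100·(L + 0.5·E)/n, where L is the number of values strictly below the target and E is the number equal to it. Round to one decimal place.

96.0

Sorted: 162, 165, 178, 185, 187, 201, 207, 210, 217, 231, 232, 239, 244, 271, 272, 275, 283, 294, 296, 299, 303, 308, 323, 327, 336.
Count below 335: L = 24; count equal: E = 0; n = 25.
Percentile rank = 100·(24 + 0.5·0)/25 = 100·24/25 = 96.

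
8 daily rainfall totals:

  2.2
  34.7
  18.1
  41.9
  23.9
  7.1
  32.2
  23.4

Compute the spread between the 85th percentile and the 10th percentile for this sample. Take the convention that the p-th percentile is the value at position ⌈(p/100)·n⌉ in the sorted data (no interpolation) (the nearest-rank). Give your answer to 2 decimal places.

Sorted: 2.2, 7.1, 18.1, 23.4, 23.9, 32.2, 34.7, 41.9.
n = 8.
P10: rank ⌈10/100·8⌉ = 1 → 2.2.
P85: rank ⌈85/100·8⌉ = 7 → 34.7.
Difference: 34.7 − 2.2 = 32.5.

32.50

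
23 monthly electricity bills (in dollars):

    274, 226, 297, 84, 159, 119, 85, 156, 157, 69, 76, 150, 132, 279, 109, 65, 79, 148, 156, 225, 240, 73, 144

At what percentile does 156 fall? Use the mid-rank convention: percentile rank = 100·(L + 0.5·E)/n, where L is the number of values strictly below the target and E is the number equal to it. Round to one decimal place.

60.9

Sorted: 65, 69, 73, 76, 79, 84, 85, 109, 119, 132, 144, 148, 150, 156, 156, 157, 159, 225, 226, 240, 274, 279, 297.
Count below 156: L = 13; count equal: E = 2; n = 23.
Percentile rank = 100·(13 + 0.5·2)/23 = 100·14/23 = 60.87.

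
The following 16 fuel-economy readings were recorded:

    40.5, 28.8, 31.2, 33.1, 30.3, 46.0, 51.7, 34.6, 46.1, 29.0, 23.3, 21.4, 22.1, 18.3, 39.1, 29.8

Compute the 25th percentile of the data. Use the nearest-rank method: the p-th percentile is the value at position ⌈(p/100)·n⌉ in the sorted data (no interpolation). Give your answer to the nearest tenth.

23.3

Sorted: 18.3, 21.4, 22.1, 23.3, 28.8, 29.0, 29.8, 30.3, 31.2, 33.1, 34.6, 39.1, 40.5, 46.0, 46.1, 51.7.
n = 16.
Position = ⌈25/100 · 16⌉ = ⌈4⌉ = 4.
The value at rank 4 is 23.3.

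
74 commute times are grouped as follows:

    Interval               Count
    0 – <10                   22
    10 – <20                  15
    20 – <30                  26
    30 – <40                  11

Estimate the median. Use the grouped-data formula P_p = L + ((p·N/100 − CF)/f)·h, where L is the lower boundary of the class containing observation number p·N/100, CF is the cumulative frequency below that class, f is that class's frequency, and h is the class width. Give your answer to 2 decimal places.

20.00

N = 74; target position k = 50/100 · 74 = 37.
Cumulative frequencies: 22, 37, 63, 74.
Observation 37 falls in the class 10 – <20.
L = 10, CF = 22, f = 15, h = 10.
P50 = 10 + ((37 − 22)/15)·10 = 10 + 10 = 20.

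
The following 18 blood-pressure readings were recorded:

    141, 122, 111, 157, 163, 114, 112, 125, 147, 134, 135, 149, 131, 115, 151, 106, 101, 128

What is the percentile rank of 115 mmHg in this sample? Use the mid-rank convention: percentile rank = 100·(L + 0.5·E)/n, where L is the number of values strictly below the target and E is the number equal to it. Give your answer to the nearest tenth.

Sorted: 101, 106, 111, 112, 114, 115, 122, 125, 128, 131, 134, 135, 141, 147, 149, 151, 157, 163.
Count below 115: L = 5; count equal: E = 1; n = 18.
Percentile rank = 100·(5 + 0.5·1)/18 = 100·5.5/18 = 30.56.

30.6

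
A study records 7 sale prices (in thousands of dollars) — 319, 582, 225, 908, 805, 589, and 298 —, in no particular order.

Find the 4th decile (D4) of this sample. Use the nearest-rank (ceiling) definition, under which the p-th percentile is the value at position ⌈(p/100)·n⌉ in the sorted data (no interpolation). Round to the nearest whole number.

319

Sorted: 225, 298, 319, 582, 589, 805, 908.
n = 7.
Position = ⌈40/100 · 7⌉ = ⌈2.8⌉ = 3.
The value at rank 3 is 319.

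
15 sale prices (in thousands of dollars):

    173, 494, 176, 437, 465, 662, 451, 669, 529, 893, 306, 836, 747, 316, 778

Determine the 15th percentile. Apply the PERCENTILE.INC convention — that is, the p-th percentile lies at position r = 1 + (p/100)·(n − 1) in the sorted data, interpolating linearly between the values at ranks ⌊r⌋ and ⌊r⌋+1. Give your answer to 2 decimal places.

307.00

Sorted: 173, 176, 306, 316, 437, 451, 465, 494, 529, 662, 669, 747, 778, 836, 893.
n = 15.
r = 1 + (15/100)·(15 − 1) = 1 + 2.1 = 3.1.
Rank 3 is 306 and rank 4 is 316.
Interpolate: 306 + 0.1·(316 − 306) = 306 + 0.1·10 = 307.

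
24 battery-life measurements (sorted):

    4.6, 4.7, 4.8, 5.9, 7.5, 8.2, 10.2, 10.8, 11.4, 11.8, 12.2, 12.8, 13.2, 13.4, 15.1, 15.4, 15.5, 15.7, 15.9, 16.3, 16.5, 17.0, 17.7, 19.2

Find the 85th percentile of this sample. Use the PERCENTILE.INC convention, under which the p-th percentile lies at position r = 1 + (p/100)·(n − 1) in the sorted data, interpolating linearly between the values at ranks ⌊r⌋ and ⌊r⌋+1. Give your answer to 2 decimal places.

n = 24.
r = 1 + (85/100)·(24 − 1) = 1 + 19.55 = 20.55.
Rank 20 is 16.3 and rank 21 is 16.5.
Interpolate: 16.3 + 0.55·(16.5 − 16.3) = 16.3 + 0.55·0.2 = 16.41.

16.41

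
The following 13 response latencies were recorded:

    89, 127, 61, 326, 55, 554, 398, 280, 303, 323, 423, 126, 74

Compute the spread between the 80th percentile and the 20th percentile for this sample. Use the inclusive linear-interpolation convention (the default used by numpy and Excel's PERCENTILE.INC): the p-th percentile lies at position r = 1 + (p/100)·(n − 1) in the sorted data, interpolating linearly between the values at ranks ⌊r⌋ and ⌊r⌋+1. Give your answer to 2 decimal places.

Sorted: 55, 61, 74, 89, 126, 127, 280, 303, 323, 326, 398, 423, 554.
n = 13.
P20: r = 3.4; ranks 3–4 are 74, 89; interpolating gives 80.
P80: r = 10.6; ranks 10–11 are 326, 398; interpolating gives 369.2.
Difference: 369.2 − 80 = 289.2.

289.20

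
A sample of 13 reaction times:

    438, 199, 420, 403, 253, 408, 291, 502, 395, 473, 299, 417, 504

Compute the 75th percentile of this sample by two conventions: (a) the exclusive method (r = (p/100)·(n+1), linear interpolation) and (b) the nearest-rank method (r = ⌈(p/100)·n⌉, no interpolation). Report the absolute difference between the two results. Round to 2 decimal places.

17.50

Sorted: 199, 253, 291, 299, 395, 403, 408, 417, 420, 438, 473, 502, 504.
n = 13.
(a) r = 10.5; between ranks 10 (438) and 11 (473): 455.5.
(b) the nearest-rank method: rank 10 → 438.
|455.5 − 438| = 17.5.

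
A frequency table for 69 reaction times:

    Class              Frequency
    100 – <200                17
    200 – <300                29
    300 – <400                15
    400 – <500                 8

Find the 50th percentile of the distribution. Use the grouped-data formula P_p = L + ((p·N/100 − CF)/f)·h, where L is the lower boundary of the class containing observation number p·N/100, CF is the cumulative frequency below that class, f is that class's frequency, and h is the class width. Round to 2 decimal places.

260.34

N = 69; target position k = 50/100 · 69 = 34.5.
Cumulative frequencies: 17, 46, 61, 69.
Observation 34.5 falls in the class 200 – <300.
L = 200, CF = 17, f = 29, h = 100.
P50 = 200 + ((34.5 − 17)/29)·100 = 200 + 60.3448 = 260.345.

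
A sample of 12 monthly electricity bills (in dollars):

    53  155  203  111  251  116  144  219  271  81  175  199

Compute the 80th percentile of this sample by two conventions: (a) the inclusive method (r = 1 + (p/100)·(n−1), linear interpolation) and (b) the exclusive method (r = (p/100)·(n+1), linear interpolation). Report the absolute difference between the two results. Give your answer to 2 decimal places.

16.00

Sorted: 53, 81, 111, 116, 144, 155, 175, 199, 203, 219, 251, 271.
n = 12.
(a) r = 9.8; between ranks 9 (203) and 10 (219): 215.8.
(b) r = 10.4; between ranks 10 (219) and 11 (251): 231.8.
|215.8 − 231.8| = 16.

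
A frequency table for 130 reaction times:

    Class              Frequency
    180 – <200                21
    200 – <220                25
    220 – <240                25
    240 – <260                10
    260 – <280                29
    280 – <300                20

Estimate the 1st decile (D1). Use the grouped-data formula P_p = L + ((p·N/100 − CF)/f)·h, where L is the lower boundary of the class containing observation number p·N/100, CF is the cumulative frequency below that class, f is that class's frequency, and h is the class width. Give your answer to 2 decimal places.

192.38

N = 130; target position k = 10/100 · 130 = 13.
Cumulative frequencies: 21, 46, 71, 81, 110, 130.
Observation 13 falls in the class 180 – <200.
L = 180, CF = 0, f = 21, h = 20.
P10 = 180 + ((13 − 0)/21)·20 = 180 + 12.381 = 192.381.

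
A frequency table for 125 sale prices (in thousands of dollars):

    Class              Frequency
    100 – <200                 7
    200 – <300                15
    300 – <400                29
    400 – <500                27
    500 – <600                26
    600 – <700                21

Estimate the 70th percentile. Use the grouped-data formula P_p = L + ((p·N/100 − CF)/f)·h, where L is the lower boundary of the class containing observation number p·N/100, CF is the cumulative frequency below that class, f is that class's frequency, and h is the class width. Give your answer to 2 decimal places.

N = 125; target position k = 70/100 · 125 = 87.5.
Cumulative frequencies: 7, 22, 51, 78, 104, 125.
Observation 87.5 falls in the class 500 – <600.
L = 500, CF = 78, f = 26, h = 100.
P70 = 500 + ((87.5 − 78)/26)·100 = 500 + 36.5385 = 536.538.

536.54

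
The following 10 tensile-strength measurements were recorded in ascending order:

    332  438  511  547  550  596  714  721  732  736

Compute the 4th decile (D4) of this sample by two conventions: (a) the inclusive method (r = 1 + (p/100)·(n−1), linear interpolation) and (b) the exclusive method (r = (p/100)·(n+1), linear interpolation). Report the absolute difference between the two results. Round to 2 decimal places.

0.60

n = 10.
(a) r = 4.6; between ranks 4 (547) and 5 (550): 548.8.
(b) r = 4.4; between ranks 4 (547) and 5 (550): 548.2.
|548.8 − 548.2| = 0.6.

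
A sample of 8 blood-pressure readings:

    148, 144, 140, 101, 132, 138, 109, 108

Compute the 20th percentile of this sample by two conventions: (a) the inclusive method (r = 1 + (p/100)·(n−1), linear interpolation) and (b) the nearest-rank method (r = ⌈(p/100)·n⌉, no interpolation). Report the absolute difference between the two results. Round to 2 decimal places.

Sorted: 101, 108, 109, 132, 138, 140, 144, 148.
n = 8.
(a) r = 2.4; between ranks 2 (108) and 3 (109): 108.4.
(b) the nearest-rank method: rank 2 → 108.
|108.4 − 108| = 0.4.

0.40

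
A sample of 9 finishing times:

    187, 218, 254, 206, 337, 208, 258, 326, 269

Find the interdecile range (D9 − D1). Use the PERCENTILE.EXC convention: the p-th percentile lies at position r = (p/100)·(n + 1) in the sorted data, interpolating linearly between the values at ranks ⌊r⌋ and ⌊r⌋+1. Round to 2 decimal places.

150.00

Sorted: 187, 206, 208, 218, 254, 258, 269, 326, 337.
n = 9.
P10: r = 1 (integer) → 187.
P90: r = 9 (integer) → 337.
Difference: 337 − 187 = 150.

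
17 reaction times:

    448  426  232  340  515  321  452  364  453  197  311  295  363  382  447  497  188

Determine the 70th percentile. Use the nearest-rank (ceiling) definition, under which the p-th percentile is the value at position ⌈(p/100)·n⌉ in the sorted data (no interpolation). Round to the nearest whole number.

Sorted: 188, 197, 232, 295, 311, 321, 340, 363, 364, 382, 426, 447, 448, 452, 453, 497, 515.
n = 17.
Position = ⌈70/100 · 17⌉ = ⌈11.9⌉ = 12.
The value at rank 12 is 447.

447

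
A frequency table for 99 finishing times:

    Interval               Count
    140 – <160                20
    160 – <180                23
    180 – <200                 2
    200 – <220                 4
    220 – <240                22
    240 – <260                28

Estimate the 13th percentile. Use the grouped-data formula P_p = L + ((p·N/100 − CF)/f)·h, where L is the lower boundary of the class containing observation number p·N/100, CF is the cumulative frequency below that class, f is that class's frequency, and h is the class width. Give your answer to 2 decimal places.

N = 99; target position k = 13/100 · 99 = 12.87.
Cumulative frequencies: 20, 43, 45, 49, 71, 99.
Observation 12.87 falls in the class 140 – <160.
L = 140, CF = 0, f = 20, h = 20.
P13 = 140 + ((12.87 − 0)/20)·20 = 140 + 12.87 = 152.87.

152.87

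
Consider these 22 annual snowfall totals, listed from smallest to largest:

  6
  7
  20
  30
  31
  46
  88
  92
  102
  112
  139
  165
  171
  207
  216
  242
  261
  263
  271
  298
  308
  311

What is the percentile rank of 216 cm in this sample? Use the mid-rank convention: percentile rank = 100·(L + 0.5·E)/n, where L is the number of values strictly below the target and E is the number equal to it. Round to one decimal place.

Count below 216: L = 14; count equal: E = 1; n = 22.
Percentile rank = 100·(14 + 0.5·1)/22 = 100·14.5/22 = 65.91.

65.9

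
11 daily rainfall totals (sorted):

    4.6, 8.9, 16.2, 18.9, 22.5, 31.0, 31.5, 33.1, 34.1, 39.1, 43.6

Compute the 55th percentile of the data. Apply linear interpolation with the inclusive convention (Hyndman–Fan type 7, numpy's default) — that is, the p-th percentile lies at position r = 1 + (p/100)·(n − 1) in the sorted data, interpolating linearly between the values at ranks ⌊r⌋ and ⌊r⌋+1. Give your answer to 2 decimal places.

n = 11.
r = 1 + (55/100)·(11 − 1) = 1 + 5.5 = 6.5.
Rank 6 is 31.0 and rank 7 is 31.5.
Interpolate: 31.0 + 0.5·(31.5 − 31.0) = 31.0 + 0.5·0.5 = 31.25.

31.25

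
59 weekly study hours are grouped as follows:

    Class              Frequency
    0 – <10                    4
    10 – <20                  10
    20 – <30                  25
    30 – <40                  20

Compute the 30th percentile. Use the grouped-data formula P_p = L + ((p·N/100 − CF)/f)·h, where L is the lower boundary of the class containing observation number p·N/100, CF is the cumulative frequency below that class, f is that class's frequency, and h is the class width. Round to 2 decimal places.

21.48

N = 59; target position k = 30/100 · 59 = 17.7.
Cumulative frequencies: 4, 14, 39, 59.
Observation 17.7 falls in the class 20 – <30.
L = 20, CF = 14, f = 25, h = 10.
P30 = 20 + ((17.7 − 14)/25)·10 = 20 + 1.48 = 21.48.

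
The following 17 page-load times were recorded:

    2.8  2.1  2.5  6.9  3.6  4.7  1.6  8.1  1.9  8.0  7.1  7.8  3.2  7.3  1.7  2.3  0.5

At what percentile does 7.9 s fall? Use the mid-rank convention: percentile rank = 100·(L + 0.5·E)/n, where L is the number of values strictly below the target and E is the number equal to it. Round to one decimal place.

88.2

Sorted: 0.5, 1.6, 1.7, 1.9, 2.1, 2.3, 2.5, 2.8, 3.2, 3.6, 4.7, 6.9, 7.1, 7.3, 7.8, 8.0, 8.1.
Count below 7.9: L = 15; count equal: E = 0; n = 17.
Percentile rank = 100·(15 + 0.5·0)/17 = 100·15/17 = 88.24.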